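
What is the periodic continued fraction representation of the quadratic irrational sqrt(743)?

Write x_i = (sqrt(743) + m_i)/d_i with (m_0, d_0) = (0, 1). a_0 = floor(sqrt(743)) = 27, since 27^2 = 729 <= 743 < 784 = 28^2.
Iterate m_{i+1} = d_i*a_i - m_i, d_{i+1} = (743 - m_{i+1}^2)/d_i, a_{i+1} = floor((a_0 + m_{i+1})/d_{i+1}):
  m_1 = 1*27 - 0 = 27, d_1 = (743 - 27^2)/1 = 14/1 = 14, a_1 = floor((27 + 27)/14) = 3.
  m_2 = 14*3 - 27 = 15, d_2 = (743 - 15^2)/14 = 518/14 = 37, a_2 = floor((27 + 15)/37) = 1.
  m_3 = 37*1 - 15 = 22, d_3 = (743 - 22^2)/37 = 259/37 = 7, a_3 = floor((27 + 22)/7) = 7.
  m_4 = 7*7 - 22 = 27, d_4 = (743 - 27^2)/7 = 14/7 = 2, a_4 = floor((27 + 27)/2) = 27.
  m_5 = 2*27 - 27 = 27, d_5 = (743 - 27^2)/2 = 14/2 = 7, a_5 = floor((27 + 27)/7) = 7.
  m_6 = 7*7 - 27 = 22, d_6 = (743 - 22^2)/7 = 259/7 = 37, a_6 = floor((27 + 22)/37) = 1.
  m_7 = 37*1 - 22 = 15, d_7 = (743 - 15^2)/37 = 518/37 = 14, a_7 = floor((27 + 15)/14) = 3.
  m_8 = 14*3 - 15 = 27, d_8 = (743 - 27^2)/14 = 14/14 = 1, a_8 = floor((27 + 27)/1) = 54.
  m_9 = 1*54 - 27 = 27, d_9 = (743 - 27^2)/1 = 14/1 = 14: (m_9, d_9) = (m_1, d_1) = (27, 14), so from here the quotients repeat a_1, ..., a_8; the period length is 8.
Hence the expansion of sqrt(743) is a_0 = 27 followed by the repeating block 3, 1, 7, 27, 7, 1, 3, 54 (period 8).

[27; (3, 1, 7, 27, 7, 1, 3, 54)]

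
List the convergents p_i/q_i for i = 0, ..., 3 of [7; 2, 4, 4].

7/1, 15/2, 67/9, 283/38

Using the convergent recurrence p_i = a_i*p_{i-1} + p_{i-2}, q_i = a_i*q_{i-1} + q_{i-2} with p_{-2}=0, p_{-1}=1, q_{-2}=1, q_{-1}=0:
  i=0: a_0=7, p_0 = 7*1 + 0 = 7, q_0 = 7*0 + 1 = 1.
  i=1: a_1=2, p_1 = 2*7 + 1 = 15, q_1 = 2*1 + 0 = 2.
  i=2: a_2=4, p_2 = 4*15 + 7 = 67, q_2 = 4*2 + 1 = 9.
  i=3: a_3=4, p_3 = 4*67 + 15 = 283, q_3 = 4*9 + 2 = 38.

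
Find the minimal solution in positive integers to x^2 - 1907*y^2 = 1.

First expand sqrt(1907) as a continued fraction. With x_i = (sqrt(1907) + m_i)/d_i and (m_0, d_0) = (0, 1): a_0 = floor(sqrt(1907)) = 43, since 43^2 = 1849 <= 1907 < 1936 = 44^2.
Iterate m_{i+1} = d_i*a_i - m_i, d_{i+1} = (1907 - m_{i+1}^2)/d_i, a_{i+1} = floor((a_0 + m_{i+1})/d_{i+1}):
  m_1 = 1*43 - 0 = 43, d_1 = (1907 - 43^2)/1 = 58/1 = 58, a_1 = floor((43 + 43)/58) = 1.
  m_2 = 58*1 - 43 = 15, d_2 = (1907 - 15^2)/58 = 1682/58 = 29, a_2 = floor((43 + 15)/29) = 2.
  m_3 = 29*2 - 15 = 43, d_3 = (1907 - 43^2)/29 = 58/29 = 2, a_3 = floor((43 + 43)/2) = 43.
  m_4 = 2*43 - 43 = 43, d_4 = (1907 - 43^2)/2 = 58/2 = 29, a_4 = floor((43 + 43)/29) = 2.
  m_5 = 29*2 - 43 = 15, d_5 = (1907 - 15^2)/29 = 1682/29 = 58, a_5 = floor((43 + 15)/58) = 1.
  m_6 = 58*1 - 15 = 43, d_6 = (1907 - 43^2)/58 = 58/58 = 1, a_6 = floor((43 + 43)/1) = 86.
  m_7 = 1*86 - 43 = 43, d_7 = (1907 - 43^2)/1 = 58/1 = 58: (m_7, d_7) = (m_1, d_1) = (43, 58), so from here the quotients repeat a_1, ..., a_6; the period length is 6.
So sqrt(1907) = [43; (1, 2, 43, 2, 1, 86)] with period length k = 6.
k is even, so the fundamental solution of x^2 - 1907y^2 = 1 is (p_{k-1}, q_{k-1}) = (p_5, q_5); compute convergents through index 5.
Convergents (p_i = a_i*p_{i-1} + p_{i-2}, q_i = a_i*q_{i-1} + q_{i-2} with p_{-2}=0, p_{-1}=1, q_{-2}=1, q_{-1}=0):
  i=0: a_0=43, p_0 = 43*1 + 0 = 43, q_0 = 43*0 + 1 = 1.
  i=1: a_1=1, p_1 = 1*43 + 1 = 44, q_1 = 1*1 + 0 = 1.
  i=2: a_2=2, p_2 = 2*44 + 43 = 131, q_2 = 2*1 + 1 = 3.
  i=3: a_3=43, p_3 = 43*131 + 44 = 5677, q_3 = 43*3 + 1 = 130.
  i=4: a_4=2, p_4 = 2*5677 + 131 = 11485, q_4 = 2*130 + 3 = 263.
  i=5: a_5=1, p_5 = 1*11485 + 5677 = 17162, q_5 = 1*263 + 130 = 393.
Check: 17162^2 - 1907*393^2 = 294534244 - 294534243 = 1, so (x, y) = (17162, 393) solves the equation, and by the theorem it is the least positive solution.

(x, y) = (17162, 393)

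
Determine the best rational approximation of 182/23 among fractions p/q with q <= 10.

Expand x = 182/23 as a continued fraction with the Euclidean algorithm:
  182 = 7*23 + 21, so a_0 = 7.
  23 = 1*21 + 2, so a_1 = 1.
  21 = 10*2 + 1, so a_2 = 10.
  2 = 2*1 + 0, so a_3 = 2.
so x = [7; 1, 10, 2].
Convergents (p_i = a_i*p_{i-1} + p_{i-2}, q_i = a_i*q_{i-1} + q_{i-2} with p_{-2}=0, p_{-1}=1, q_{-2}=1, q_{-1}=0), until the denominator exceeds 10:
  i=0: a_0=7, p_0 = 7*1 + 0 = 7, q_0 = 7*0 + 1 = 1.
  i=1: a_1=1, p_1 = 1*7 + 1 = 8, q_1 = 1*1 + 0 = 1.
  i=2: a_2=10, p_2 = 10*8 + 7 = 87, q_2 = 10*1 + 1 = 11.
q_2 = 11 > 10, so the last convergent with denominator <= 10 is p_1/q_1 = 8/1.
The closest fraction with denominator <= 10 is either p_1/q_1 or the intermediate fraction (k*p_1 + p_0)/(k*q_1 + q_0) with the largest k >= 1 whose denominator stays <= 10; these approach x as k grows, and every other convergent or intermediate fraction in range is farther away.
Largest k: floor((10 - q_0)/q_1) = floor((10 - 1)/1) = 9.
That gives (9*8 + 7)/(9*1 + 1) = 79/10.
Compare the errors: |x - 8/1| = |182*1 - 8*23|/(23*1) = 2/23, and |x - 79/10| = |182*10 - 79*23|/(23*10) = 3/230.
Cross-multiplying, 3*23 = 69 < 460 = 2*230, so 3/230 is smaller: the intermediate fraction 79/10 is closer to x than 8/1.

79/10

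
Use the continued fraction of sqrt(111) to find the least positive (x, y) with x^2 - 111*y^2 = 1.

(x, y) = (295, 28)

First expand sqrt(111) as a continued fraction. With x_i = (sqrt(111) + m_i)/d_i and (m_0, d_0) = (0, 1): a_0 = floor(sqrt(111)) = 10, since 10^2 = 100 <= 111 < 121 = 11^2.
Iterate m_{i+1} = d_i*a_i - m_i, d_{i+1} = (111 - m_{i+1}^2)/d_i, a_{i+1} = floor((a_0 + m_{i+1})/d_{i+1}):
  m_1 = 1*10 - 0 = 10, d_1 = (111 - 10^2)/1 = 11/1 = 11, a_1 = floor((10 + 10)/11) = 1.
  m_2 = 11*1 - 10 = 1, d_2 = (111 - 1^2)/11 = 110/11 = 10, a_2 = floor((10 + 1)/10) = 1.
  m_3 = 10*1 - 1 = 9, d_3 = (111 - 9^2)/10 = 30/10 = 3, a_3 = floor((10 + 9)/3) = 6.
  m_4 = 3*6 - 9 = 9, d_4 = (111 - 9^2)/3 = 30/3 = 10, a_4 = floor((10 + 9)/10) = 1.
  m_5 = 10*1 - 9 = 1, d_5 = (111 - 1^2)/10 = 110/10 = 11, a_5 = floor((10 + 1)/11) = 1.
  m_6 = 11*1 - 1 = 10, d_6 = (111 - 10^2)/11 = 11/11 = 1, a_6 = floor((10 + 10)/1) = 20.
  m_7 = 1*20 - 10 = 10, d_7 = (111 - 10^2)/1 = 11/1 = 11: (m_7, d_7) = (m_1, d_1) = (10, 11), so from here the quotients repeat a_1, ..., a_6; the period length is 6.
So sqrt(111) = [10; (1, 1, 6, 1, 1, 20)] with period length k = 6.
k is even, so the fundamental solution of x^2 - 111y^2 = 1 is (p_{k-1}, q_{k-1}) = (p_5, q_5); compute convergents through index 5.
Convergents (p_i = a_i*p_{i-1} + p_{i-2}, q_i = a_i*q_{i-1} + q_{i-2} with p_{-2}=0, p_{-1}=1, q_{-2}=1, q_{-1}=0):
  i=0: a_0=10, p_0 = 10*1 + 0 = 10, q_0 = 10*0 + 1 = 1.
  i=1: a_1=1, p_1 = 1*10 + 1 = 11, q_1 = 1*1 + 0 = 1.
  i=2: a_2=1, p_2 = 1*11 + 10 = 21, q_2 = 1*1 + 1 = 2.
  i=3: a_3=6, p_3 = 6*21 + 11 = 137, q_3 = 6*2 + 1 = 13.
  i=4: a_4=1, p_4 = 1*137 + 21 = 158, q_4 = 1*13 + 2 = 15.
  i=5: a_5=1, p_5 = 1*158 + 137 = 295, q_5 = 1*15 + 13 = 28.
Check: 295^2 - 111*28^2 = 87025 - 87024 = 1, so (x, y) = (295, 28) solves the equation, and by the theorem it is the least positive solution.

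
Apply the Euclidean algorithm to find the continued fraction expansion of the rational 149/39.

Run the Euclidean algorithm on 149 and 39; the successive quotients are the partial quotients a_0, a_1, ... (each step inverts the fractional part left over by the previous one):
  149 = 3*39 + 32, so a_0 = 3.
  39 = 1*32 + 7, so a_1 = 1.
  32 = 4*7 + 4, so a_2 = 4.
  7 = 1*4 + 3, so a_3 = 1.
  4 = 1*3 + 1, so a_4 = 1.
  3 = 3*1 + 0, so a_5 = 3.
The remainder reaches 0 after 6 divisions, so the expansion has 6 partial quotients, read off in order.

[3; 1, 4, 1, 1, 3]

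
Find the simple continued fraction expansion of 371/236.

[1; 1, 1, 2, 1, 33]

Run the Euclidean algorithm on 371 and 236; the successive quotients are the partial quotients a_0, a_1, ... (each step inverts the fractional part left over by the previous one):
  371 = 1*236 + 135, so a_0 = 1.
  236 = 1*135 + 101, so a_1 = 1.
  135 = 1*101 + 34, so a_2 = 1.
  101 = 2*34 + 33, so a_3 = 2.
  34 = 1*33 + 1, so a_4 = 1.
  33 = 33*1 + 0, so a_5 = 33.
The remainder reaches 0 after 6 divisions, so the expansion has 6 partial quotients, read off in order.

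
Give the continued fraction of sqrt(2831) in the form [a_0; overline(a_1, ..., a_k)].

Write x_i = (sqrt(2831) + m_i)/d_i with (m_0, d_0) = (0, 1). a_0 = floor(sqrt(2831)) = 53, since 53^2 = 2809 <= 2831 < 2916 = 54^2.
Iterate m_{i+1} = d_i*a_i - m_i, d_{i+1} = (2831 - m_{i+1}^2)/d_i, a_{i+1} = floor((a_0 + m_{i+1})/d_{i+1}):
  m_1 = 1*53 - 0 = 53, d_1 = (2831 - 53^2)/1 = 22/1 = 22, a_1 = floor((53 + 53)/22) = 4.
  m_2 = 22*4 - 53 = 35, d_2 = (2831 - 35^2)/22 = 1606/22 = 73, a_2 = floor((53 + 35)/73) = 1.
  m_3 = 73*1 - 35 = 38, d_3 = (2831 - 38^2)/73 = 1387/73 = 19, a_3 = floor((53 + 38)/19) = 4.
  m_4 = 19*4 - 38 = 38, d_4 = (2831 - 38^2)/19 = 1387/19 = 73, a_4 = floor((53 + 38)/73) = 1.
  m_5 = 73*1 - 38 = 35, d_5 = (2831 - 35^2)/73 = 1606/73 = 22, a_5 = floor((53 + 35)/22) = 4.
  m_6 = 22*4 - 35 = 53, d_6 = (2831 - 53^2)/22 = 22/22 = 1, a_6 = floor((53 + 53)/1) = 106.
  m_7 = 1*106 - 53 = 53, d_7 = (2831 - 53^2)/1 = 22/1 = 22: (m_7, d_7) = (m_1, d_1) = (53, 22), so from here the quotients repeat a_1, ..., a_6; the period length is 6.
Hence the expansion of sqrt(2831) is a_0 = 53 followed by the repeating block 4, 1, 4, 1, 4, 106 (period 6).

[53; overline(4, 1, 4, 1, 4, 106)]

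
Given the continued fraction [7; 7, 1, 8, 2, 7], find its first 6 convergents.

7/1, 50/7, 57/8, 506/71, 1069/150, 7989/1121

Using the convergent recurrence p_i = a_i*p_{i-1} + p_{i-2}, q_i = a_i*q_{i-1} + q_{i-2} with p_{-2}=0, p_{-1}=1, q_{-2}=1, q_{-1}=0:
  i=0: a_0=7, p_0 = 7*1 + 0 = 7, q_0 = 7*0 + 1 = 1.
  i=1: a_1=7, p_1 = 7*7 + 1 = 50, q_1 = 7*1 + 0 = 7.
  i=2: a_2=1, p_2 = 1*50 + 7 = 57, q_2 = 1*7 + 1 = 8.
  i=3: a_3=8, p_3 = 8*57 + 50 = 506, q_3 = 8*8 + 7 = 71.
  i=4: a_4=2, p_4 = 2*506 + 57 = 1069, q_4 = 2*71 + 8 = 150.
  i=5: a_5=7, p_5 = 7*1069 + 506 = 7989, q_5 = 7*150 + 71 = 1121.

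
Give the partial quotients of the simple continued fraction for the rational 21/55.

Run the Euclidean algorithm on 21 and 55; the successive quotients are the partial quotients a_0, a_1, ... (each step inverts the fractional part left over by the previous one):
  21 = 0*55 + 21, so a_0 = 0.
  55 = 2*21 + 13, so a_1 = 2.
  21 = 1*13 + 8, so a_2 = 1.
  13 = 1*8 + 5, so a_3 = 1.
  8 = 1*5 + 3, so a_4 = 1.
  5 = 1*3 + 2, so a_5 = 1.
  3 = 1*2 + 1, so a_6 = 1.
  2 = 2*1 + 0, so a_7 = 2.
The remainder reaches 0 after 8 divisions, so the expansion has 8 partial quotients, read off in order.

[0; 2, 1, 1, 1, 1, 1, 2]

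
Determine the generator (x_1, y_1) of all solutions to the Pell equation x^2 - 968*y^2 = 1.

(x, y) = (19601, 630)

First expand sqrt(968) as a continued fraction. With x_i = (sqrt(968) + m_i)/d_i and (m_0, d_0) = (0, 1): a_0 = floor(sqrt(968)) = 31, since 31^2 = 961 <= 968 < 1024 = 32^2.
Iterate m_{i+1} = d_i*a_i - m_i, d_{i+1} = (968 - m_{i+1}^2)/d_i, a_{i+1} = floor((a_0 + m_{i+1})/d_{i+1}):
  m_1 = 1*31 - 0 = 31, d_1 = (968 - 31^2)/1 = 7/1 = 7, a_1 = floor((31 + 31)/7) = 8.
  m_2 = 7*8 - 31 = 25, d_2 = (968 - 25^2)/7 = 343/7 = 49, a_2 = floor((31 + 25)/49) = 1.
  m_3 = 49*1 - 25 = 24, d_3 = (968 - 24^2)/49 = 392/49 = 8, a_3 = floor((31 + 24)/8) = 6.
  m_4 = 8*6 - 24 = 24, d_4 = (968 - 24^2)/8 = 392/8 = 49, a_4 = floor((31 + 24)/49) = 1.
  m_5 = 49*1 - 24 = 25, d_5 = (968 - 25^2)/49 = 343/49 = 7, a_5 = floor((31 + 25)/7) = 8.
  m_6 = 7*8 - 25 = 31, d_6 = (968 - 31^2)/7 = 7/7 = 1, a_6 = floor((31 + 31)/1) = 62.
  m_7 = 1*62 - 31 = 31, d_7 = (968 - 31^2)/1 = 7/1 = 7: (m_7, d_7) = (m_1, d_1) = (31, 7), so from here the quotients repeat a_1, ..., a_6; the period length is 6.
So sqrt(968) = [31; (8, 1, 6, 1, 8, 62)] with period length k = 6.
k is even, so the fundamental solution of x^2 - 968y^2 = 1 is (p_{k-1}, q_{k-1}) = (p_5, q_5); compute convergents through index 5.
Convergents (p_i = a_i*p_{i-1} + p_{i-2}, q_i = a_i*q_{i-1} + q_{i-2} with p_{-2}=0, p_{-1}=1, q_{-2}=1, q_{-1}=0):
  i=0: a_0=31, p_0 = 31*1 + 0 = 31, q_0 = 31*0 + 1 = 1.
  i=1: a_1=8, p_1 = 8*31 + 1 = 249, q_1 = 8*1 + 0 = 8.
  i=2: a_2=1, p_2 = 1*249 + 31 = 280, q_2 = 1*8 + 1 = 9.
  i=3: a_3=6, p_3 = 6*280 + 249 = 1929, q_3 = 6*9 + 8 = 62.
  i=4: a_4=1, p_4 = 1*1929 + 280 = 2209, q_4 = 1*62 + 9 = 71.
  i=5: a_5=8, p_5 = 8*2209 + 1929 = 19601, q_5 = 8*71 + 62 = 630.
Check: 19601^2 - 968*630^2 = 384199201 - 384199200 = 1, so (x, y) = (19601, 630) solves the equation, and by the theorem it is the least positive solution.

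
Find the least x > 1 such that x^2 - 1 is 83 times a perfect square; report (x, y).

First expand sqrt(83) as a continued fraction. With x_i = (sqrt(83) + m_i)/d_i and (m_0, d_0) = (0, 1): a_0 = floor(sqrt(83)) = 9, since 9^2 = 81 <= 83 < 100 = 10^2.
Iterate m_{i+1} = d_i*a_i - m_i, d_{i+1} = (83 - m_{i+1}^2)/d_i, a_{i+1} = floor((a_0 + m_{i+1})/d_{i+1}):
  m_1 = 1*9 - 0 = 9, d_1 = (83 - 9^2)/1 = 2/1 = 2, a_1 = floor((9 + 9)/2) = 9.
  m_2 = 2*9 - 9 = 9, d_2 = (83 - 9^2)/2 = 2/2 = 1, a_2 = floor((9 + 9)/1) = 18.
  m_3 = 1*18 - 9 = 9, d_3 = (83 - 9^2)/1 = 2/1 = 2: (m_3, d_3) = (m_1, d_1) = (9, 2), so from here the quotients repeat a_1, a_2; the period length is 2.
So sqrt(83) = [9; (9, 18)] with period length k = 2.
k is even, so the fundamental solution of x^2 - 83y^2 = 1 is (p_{k-1}, q_{k-1}) = (p_1, q_1); compute convergents through index 1.
Convergents (p_i = a_i*p_{i-1} + p_{i-2}, q_i = a_i*q_{i-1} + q_{i-2} with p_{-2}=0, p_{-1}=1, q_{-2}=1, q_{-1}=0):
  i=0: a_0=9, p_0 = 9*1 + 0 = 9, q_0 = 9*0 + 1 = 1.
  i=1: a_1=9, p_1 = 9*9 + 1 = 82, q_1 = 9*1 + 0 = 9.
Check: 82^2 - 83*9^2 = 6724 - 6723 = 1, so (x, y) = (82, 9) solves the equation, and by the theorem it is the least positive solution.

(x, y) = (82, 9)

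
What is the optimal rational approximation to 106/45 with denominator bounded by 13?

Expand x = 106/45 as a continued fraction with the Euclidean algorithm:
  106 = 2*45 + 16, so a_0 = 2.
  45 = 2*16 + 13, so a_1 = 2.
  16 = 1*13 + 3, so a_2 = 1.
  13 = 4*3 + 1, so a_3 = 4.
  3 = 3*1 + 0, so a_4 = 3.
so x = [2; 2, 1, 4, 3].
Convergents (p_i = a_i*p_{i-1} + p_{i-2}, q_i = a_i*q_{i-1} + q_{i-2} with p_{-2}=0, p_{-1}=1, q_{-2}=1, q_{-1}=0), until the denominator exceeds 13:
  i=0: a_0=2, p_0 = 2*1 + 0 = 2, q_0 = 2*0 + 1 = 1.
  i=1: a_1=2, p_1 = 2*2 + 1 = 5, q_1 = 2*1 + 0 = 2.
  i=2: a_2=1, p_2 = 1*5 + 2 = 7, q_2 = 1*2 + 1 = 3.
  i=3: a_3=4, p_3 = 4*7 + 5 = 33, q_3 = 4*3 + 2 = 14.
q_3 = 14 > 13, so the last convergent with denominator <= 13 is p_2/q_2 = 7/3.
The closest fraction with denominator <= 13 is either p_2/q_2 or the intermediate fraction (k*p_2 + p_1)/(k*q_2 + q_1) with the largest k >= 1 whose denominator stays <= 13; these approach x as k grows, and every other convergent or intermediate fraction in range is farther away.
Largest k: floor((13 - q_1)/q_2) = floor((13 - 2)/3) = 3.
That gives (3*7 + 5)/(3*3 + 2) = 26/11.
Compare the errors: |x - 7/3| = |106*3 - 7*45|/(45*3) = 3/135, and |x - 26/11| = |106*11 - 26*45|/(45*11) = 4/495.
Cross-multiplying, 4*135 = 540 < 1485 = 3*495, so 4/495 is smaller: the intermediate fraction 26/11 is closer to x than 7/3.

26/11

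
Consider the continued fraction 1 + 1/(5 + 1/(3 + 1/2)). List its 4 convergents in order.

Using the convergent recurrence p_i = a_i*p_{i-1} + p_{i-2}, q_i = a_i*q_{i-1} + q_{i-2} with p_{-2}=0, p_{-1}=1, q_{-2}=1, q_{-1}=0:
  i=0: a_0=1, p_0 = 1*1 + 0 = 1, q_0 = 1*0 + 1 = 1.
  i=1: a_1=5, p_1 = 5*1 + 1 = 6, q_1 = 5*1 + 0 = 5.
  i=2: a_2=3, p_2 = 3*6 + 1 = 19, q_2 = 3*5 + 1 = 16.
  i=3: a_3=2, p_3 = 2*19 + 6 = 44, q_3 = 2*16 + 5 = 37.

1/1, 6/5, 19/16, 44/37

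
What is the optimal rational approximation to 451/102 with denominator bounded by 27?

Expand x = 451/102 as a continued fraction with the Euclidean algorithm:
  451 = 4*102 + 43, so a_0 = 4.
  102 = 2*43 + 16, so a_1 = 2.
  43 = 2*16 + 11, so a_2 = 2.
  16 = 1*11 + 5, so a_3 = 1.
  11 = 2*5 + 1, so a_4 = 2.
  5 = 5*1 + 0, so a_5 = 5.
so x = [4; 2, 2, 1, 2, 5].
Convergents (p_i = a_i*p_{i-1} + p_{i-2}, q_i = a_i*q_{i-1} + q_{i-2} with p_{-2}=0, p_{-1}=1, q_{-2}=1, q_{-1}=0), until the denominator exceeds 27:
  i=0: a_0=4, p_0 = 4*1 + 0 = 4, q_0 = 4*0 + 1 = 1.
  i=1: a_1=2, p_1 = 2*4 + 1 = 9, q_1 = 2*1 + 0 = 2.
  i=2: a_2=2, p_2 = 2*9 + 4 = 22, q_2 = 2*2 + 1 = 5.
  i=3: a_3=1, p_3 = 1*22 + 9 = 31, q_3 = 1*5 + 2 = 7.
  i=4: a_4=2, p_4 = 2*31 + 22 = 84, q_4 = 2*7 + 5 = 19.
  i=5: a_5=5, p_5 = 5*84 + 31 = 451, q_5 = 5*19 + 7 = 102.
q_5 = 102 > 27, so the last convergent with denominator <= 27 is p_4/q_4 = 84/19.
The closest fraction with denominator <= 27 is either p_4/q_4 or the intermediate fraction (k*p_4 + p_3)/(k*q_4 + q_3) with the largest k >= 1 whose denominator stays <= 27; these approach x as k grows, and every other convergent or intermediate fraction in range is farther away.
Largest k: floor((27 - q_3)/q_4) = floor((27 - 7)/19) = 1.
That gives (1*84 + 31)/(1*19 + 7) = 115/26.
Compare the errors: |x - 84/19| = |451*19 - 84*102|/(102*19) = 1/1938, and |x - 115/26| = |451*26 - 115*102|/(102*26) = 4/2652.
Cross-multiplying, 1*2652 = 2652 < 7752 = 4*1938, so 1/1938 is smaller: the convergent 84/19 is closer to x than 115/26.

84/19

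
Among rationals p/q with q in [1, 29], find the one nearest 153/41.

97/26

Expand x = 153/41 as a continued fraction with the Euclidean algorithm:
  153 = 3*41 + 30, so a_0 = 3.
  41 = 1*30 + 11, so a_1 = 1.
  30 = 2*11 + 8, so a_2 = 2.
  11 = 1*8 + 3, so a_3 = 1.
  8 = 2*3 + 2, so a_4 = 2.
  3 = 1*2 + 1, so a_5 = 1.
  2 = 2*1 + 0, so a_6 = 2.
so x = [3; 1, 2, 1, 2, 1, 2].
Convergents (p_i = a_i*p_{i-1} + p_{i-2}, q_i = a_i*q_{i-1} + q_{i-2} with p_{-2}=0, p_{-1}=1, q_{-2}=1, q_{-1}=0), until the denominator exceeds 29:
  i=0: a_0=3, p_0 = 3*1 + 0 = 3, q_0 = 3*0 + 1 = 1.
  i=1: a_1=1, p_1 = 1*3 + 1 = 4, q_1 = 1*1 + 0 = 1.
  i=2: a_2=2, p_2 = 2*4 + 3 = 11, q_2 = 2*1 + 1 = 3.
  i=3: a_3=1, p_3 = 1*11 + 4 = 15, q_3 = 1*3 + 1 = 4.
  i=4: a_4=2, p_4 = 2*15 + 11 = 41, q_4 = 2*4 + 3 = 11.
  i=5: a_5=1, p_5 = 1*41 + 15 = 56, q_5 = 1*11 + 4 = 15.
  i=6: a_6=2, p_6 = 2*56 + 41 = 153, q_6 = 2*15 + 11 = 41.
q_6 = 41 > 29, so the last convergent with denominator <= 29 is p_5/q_5 = 56/15.
The closest fraction with denominator <= 29 is either p_5/q_5 or the intermediate fraction (k*p_5 + p_4)/(k*q_5 + q_4) with the largest k >= 1 whose denominator stays <= 29; these approach x as k grows, and every other convergent or intermediate fraction in range is farther away.
Largest k: floor((29 - q_4)/q_5) = floor((29 - 11)/15) = 1.
That gives (1*56 + 41)/(1*15 + 11) = 97/26.
Compare the errors: |x - 56/15| = |153*15 - 56*41|/(41*15) = 1/615, and |x - 97/26| = |153*26 - 97*41|/(41*26) = 1/1066.
Cross-multiplying, 1*615 = 615 < 1066 = 1*1066, so 1/1066 is smaller: the intermediate fraction 97/26 is closer to x than 56/15.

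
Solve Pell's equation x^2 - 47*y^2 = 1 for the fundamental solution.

First expand sqrt(47) as a continued fraction. With x_i = (sqrt(47) + m_i)/d_i and (m_0, d_0) = (0, 1): a_0 = floor(sqrt(47)) = 6, since 6^2 = 36 <= 47 < 49 = 7^2.
Iterate m_{i+1} = d_i*a_i - m_i, d_{i+1} = (47 - m_{i+1}^2)/d_i, a_{i+1} = floor((a_0 + m_{i+1})/d_{i+1}):
  m_1 = 1*6 - 0 = 6, d_1 = (47 - 6^2)/1 = 11/1 = 11, a_1 = floor((6 + 6)/11) = 1.
  m_2 = 11*1 - 6 = 5, d_2 = (47 - 5^2)/11 = 22/11 = 2, a_2 = floor((6 + 5)/2) = 5.
  m_3 = 2*5 - 5 = 5, d_3 = (47 - 5^2)/2 = 22/2 = 11, a_3 = floor((6 + 5)/11) = 1.
  m_4 = 11*1 - 5 = 6, d_4 = (47 - 6^2)/11 = 11/11 = 1, a_4 = floor((6 + 6)/1) = 12.
  m_5 = 1*12 - 6 = 6, d_5 = (47 - 6^2)/1 = 11/1 = 11: (m_5, d_5) = (m_1, d_1) = (6, 11), so from here the quotients repeat a_1, ..., a_4; the period length is 4.
So sqrt(47) = [6; (1, 5, 1, 12)] with period length k = 4.
k is even, so the fundamental solution of x^2 - 47y^2 = 1 is (p_{k-1}, q_{k-1}) = (p_3, q_3); compute convergents through index 3.
Convergents (p_i = a_i*p_{i-1} + p_{i-2}, q_i = a_i*q_{i-1} + q_{i-2} with p_{-2}=0, p_{-1}=1, q_{-2}=1, q_{-1}=0):
  i=0: a_0=6, p_0 = 6*1 + 0 = 6, q_0 = 6*0 + 1 = 1.
  i=1: a_1=1, p_1 = 1*6 + 1 = 7, q_1 = 1*1 + 0 = 1.
  i=2: a_2=5, p_2 = 5*7 + 6 = 41, q_2 = 5*1 + 1 = 6.
  i=3: a_3=1, p_3 = 1*41 + 7 = 48, q_3 = 1*6 + 1 = 7.
Check: 48^2 - 47*7^2 = 2304 - 2303 = 1, so (x, y) = (48, 7) solves the equation, and by the theorem it is the least positive solution.

(x, y) = (48, 7)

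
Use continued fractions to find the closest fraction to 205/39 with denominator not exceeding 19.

21/4

Expand x = 205/39 as a continued fraction with the Euclidean algorithm:
  205 = 5*39 + 10, so a_0 = 5.
  39 = 3*10 + 9, so a_1 = 3.
  10 = 1*9 + 1, so a_2 = 1.
  9 = 9*1 + 0, so a_3 = 9.
so x = [5; 3, 1, 9].
Convergents (p_i = a_i*p_{i-1} + p_{i-2}, q_i = a_i*q_{i-1} + q_{i-2} with p_{-2}=0, p_{-1}=1, q_{-2}=1, q_{-1}=0), until the denominator exceeds 19:
  i=0: a_0=5, p_0 = 5*1 + 0 = 5, q_0 = 5*0 + 1 = 1.
  i=1: a_1=3, p_1 = 3*5 + 1 = 16, q_1 = 3*1 + 0 = 3.
  i=2: a_2=1, p_2 = 1*16 + 5 = 21, q_2 = 1*3 + 1 = 4.
  i=3: a_3=9, p_3 = 9*21 + 16 = 205, q_3 = 9*4 + 3 = 39.
q_3 = 39 > 19, so the last convergent with denominator <= 19 is p_2/q_2 = 21/4.
The closest fraction with denominator <= 19 is either p_2/q_2 or the intermediate fraction (k*p_2 + p_1)/(k*q_2 + q_1) with the largest k >= 1 whose denominator stays <= 19; these approach x as k grows, and every other convergent or intermediate fraction in range is farther away.
Largest k: floor((19 - q_1)/q_2) = floor((19 - 3)/4) = 4.
That gives (4*21 + 16)/(4*4 + 3) = 100/19.
Compare the errors: |x - 21/4| = |205*4 - 21*39|/(39*4) = 1/156, and |x - 100/19| = |205*19 - 100*39|/(39*19) = 5/741.
Cross-multiplying, 1*741 = 741 < 780 = 5*156, so 1/156 is smaller: the convergent 21/4 is closer to x than 100/19.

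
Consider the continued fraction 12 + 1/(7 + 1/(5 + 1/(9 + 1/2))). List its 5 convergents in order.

Using the convergent recurrence p_i = a_i*p_{i-1} + p_{i-2}, q_i = a_i*q_{i-1} + q_{i-2} with p_{-2}=0, p_{-1}=1, q_{-2}=1, q_{-1}=0:
  i=0: a_0=12, p_0 = 12*1 + 0 = 12, q_0 = 12*0 + 1 = 1.
  i=1: a_1=7, p_1 = 7*12 + 1 = 85, q_1 = 7*1 + 0 = 7.
  i=2: a_2=5, p_2 = 5*85 + 12 = 437, q_2 = 5*7 + 1 = 36.
  i=3: a_3=9, p_3 = 9*437 + 85 = 4018, q_3 = 9*36 + 7 = 331.
  i=4: a_4=2, p_4 = 2*4018 + 437 = 8473, q_4 = 2*331 + 36 = 698.

12/1, 85/7, 437/36, 4018/331, 8473/698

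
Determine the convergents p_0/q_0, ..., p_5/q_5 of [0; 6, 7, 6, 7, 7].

Using the convergent recurrence p_i = a_i*p_{i-1} + p_{i-2}, q_i = a_i*q_{i-1} + q_{i-2} with p_{-2}=0, p_{-1}=1, q_{-2}=1, q_{-1}=0:
  i=0: a_0=0, p_0 = 0*1 + 0 = 0, q_0 = 0*0 + 1 = 1.
  i=1: a_1=6, p_1 = 6*0 + 1 = 1, q_1 = 6*1 + 0 = 6.
  i=2: a_2=7, p_2 = 7*1 + 0 = 7, q_2 = 7*6 + 1 = 43.
  i=3: a_3=6, p_3 = 6*7 + 1 = 43, q_3 = 6*43 + 6 = 264.
  i=4: a_4=7, p_4 = 7*43 + 7 = 308, q_4 = 7*264 + 43 = 1891.
  i=5: a_5=7, p_5 = 7*308 + 43 = 2199, q_5 = 7*1891 + 264 = 13501.

0/1, 1/6, 7/43, 43/264, 308/1891, 2199/13501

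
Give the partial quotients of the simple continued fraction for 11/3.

Run the Euclidean algorithm on 11 and 3; the successive quotients are the partial quotients a_0, a_1, ... (each step inverts the fractional part left over by the previous one):
  11 = 3*3 + 2, so a_0 = 3.
  3 = 1*2 + 1, so a_1 = 1.
  2 = 2*1 + 0, so a_2 = 2.
The remainder reaches 0 after 3 divisions, so the expansion has 3 partial quotients, read off in order.

[3; 1, 2]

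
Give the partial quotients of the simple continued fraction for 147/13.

[11; 3, 4]

Run the Euclidean algorithm on 147 and 13; the successive quotients are the partial quotients a_0, a_1, ... (each step inverts the fractional part left over by the previous one):
  147 = 11*13 + 4, so a_0 = 11.
  13 = 3*4 + 1, so a_1 = 3.
  4 = 4*1 + 0, so a_2 = 4.
The remainder reaches 0 after 3 divisions, so the expansion has 3 partial quotients, read off in order.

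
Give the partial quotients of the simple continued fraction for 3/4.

Run the Euclidean algorithm on 3 and 4; the successive quotients are the partial quotients a_0, a_1, ... (each step inverts the fractional part left over by the previous one):
  3 = 0*4 + 3, so a_0 = 0.
  4 = 1*3 + 1, so a_1 = 1.
  3 = 3*1 + 0, so a_2 = 3.
The remainder reaches 0 after 3 divisions, so the expansion has 3 partial quotients, read off in order.

[0; 1, 3]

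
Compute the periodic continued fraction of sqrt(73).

[8; (1, 1, 5, 5, 1, 1, 16)]

Write x_i = (sqrt(73) + m_i)/d_i with (m_0, d_0) = (0, 1). a_0 = floor(sqrt(73)) = 8, since 8^2 = 64 <= 73 < 81 = 9^2.
Iterate m_{i+1} = d_i*a_i - m_i, d_{i+1} = (73 - m_{i+1}^2)/d_i, a_{i+1} = floor((a_0 + m_{i+1})/d_{i+1}):
  m_1 = 1*8 - 0 = 8, d_1 = (73 - 8^2)/1 = 9/1 = 9, a_1 = floor((8 + 8)/9) = 1.
  m_2 = 9*1 - 8 = 1, d_2 = (73 - 1^2)/9 = 72/9 = 8, a_2 = floor((8 + 1)/8) = 1.
  m_3 = 8*1 - 1 = 7, d_3 = (73 - 7^2)/8 = 24/8 = 3, a_3 = floor((8 + 7)/3) = 5.
  m_4 = 3*5 - 7 = 8, d_4 = (73 - 8^2)/3 = 9/3 = 3, a_4 = floor((8 + 8)/3) = 5.
  m_5 = 3*5 - 8 = 7, d_5 = (73 - 7^2)/3 = 24/3 = 8, a_5 = floor((8 + 7)/8) = 1.
  m_6 = 8*1 - 7 = 1, d_6 = (73 - 1^2)/8 = 72/8 = 9, a_6 = floor((8 + 1)/9) = 1.
  m_7 = 9*1 - 1 = 8, d_7 = (73 - 8^2)/9 = 9/9 = 1, a_7 = floor((8 + 8)/1) = 16.
  m_8 = 1*16 - 8 = 8, d_8 = (73 - 8^2)/1 = 9/1 = 9: (m_8, d_8) = (m_1, d_1) = (8, 9), so from here the quotients repeat a_1, ..., a_7; the period length is 7.
Hence the expansion of sqrt(73) is a_0 = 8 followed by the repeating block 1, 1, 5, 5, 1, 1, 16 (period 7).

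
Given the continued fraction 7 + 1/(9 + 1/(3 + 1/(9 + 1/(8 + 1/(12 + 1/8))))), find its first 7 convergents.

7/1, 64/9, 199/28, 1855/261, 15039/2116, 182323/25653, 1473623/207340

Using the convergent recurrence p_i = a_i*p_{i-1} + p_{i-2}, q_i = a_i*q_{i-1} + q_{i-2} with p_{-2}=0, p_{-1}=1, q_{-2}=1, q_{-1}=0:
  i=0: a_0=7, p_0 = 7*1 + 0 = 7, q_0 = 7*0 + 1 = 1.
  i=1: a_1=9, p_1 = 9*7 + 1 = 64, q_1 = 9*1 + 0 = 9.
  i=2: a_2=3, p_2 = 3*64 + 7 = 199, q_2 = 3*9 + 1 = 28.
  i=3: a_3=9, p_3 = 9*199 + 64 = 1855, q_3 = 9*28 + 9 = 261.
  i=4: a_4=8, p_4 = 8*1855 + 199 = 15039, q_4 = 8*261 + 28 = 2116.
  i=5: a_5=12, p_5 = 12*15039 + 1855 = 182323, q_5 = 12*2116 + 261 = 25653.
  i=6: a_6=8, p_6 = 8*182323 + 15039 = 1473623, q_6 = 8*25653 + 2116 = 207340.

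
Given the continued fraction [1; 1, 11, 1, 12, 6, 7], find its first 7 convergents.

1/1, 2/1, 23/12, 25/13, 323/168, 1963/1021, 14064/7315

Using the convergent recurrence p_i = a_i*p_{i-1} + p_{i-2}, q_i = a_i*q_{i-1} + q_{i-2} with p_{-2}=0, p_{-1}=1, q_{-2}=1, q_{-1}=0:
  i=0: a_0=1, p_0 = 1*1 + 0 = 1, q_0 = 1*0 + 1 = 1.
  i=1: a_1=1, p_1 = 1*1 + 1 = 2, q_1 = 1*1 + 0 = 1.
  i=2: a_2=11, p_2 = 11*2 + 1 = 23, q_2 = 11*1 + 1 = 12.
  i=3: a_3=1, p_3 = 1*23 + 2 = 25, q_3 = 1*12 + 1 = 13.
  i=4: a_4=12, p_4 = 12*25 + 23 = 323, q_4 = 12*13 + 12 = 168.
  i=5: a_5=6, p_5 = 6*323 + 25 = 1963, q_5 = 6*168 + 13 = 1021.
  i=6: a_6=7, p_6 = 7*1963 + 323 = 14064, q_6 = 7*1021 + 168 = 7315.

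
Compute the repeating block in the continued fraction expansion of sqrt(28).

[5; (3, 2, 3, 10)]

Write x_i = (sqrt(28) + m_i)/d_i with (m_0, d_0) = (0, 1). a_0 = floor(sqrt(28)) = 5, since 5^2 = 25 <= 28 < 36 = 6^2.
Iterate m_{i+1} = d_i*a_i - m_i, d_{i+1} = (28 - m_{i+1}^2)/d_i, a_{i+1} = floor((a_0 + m_{i+1})/d_{i+1}):
  m_1 = 1*5 - 0 = 5, d_1 = (28 - 5^2)/1 = 3/1 = 3, a_1 = floor((5 + 5)/3) = 3.
  m_2 = 3*3 - 5 = 4, d_2 = (28 - 4^2)/3 = 12/3 = 4, a_2 = floor((5 + 4)/4) = 2.
  m_3 = 4*2 - 4 = 4, d_3 = (28 - 4^2)/4 = 12/4 = 3, a_3 = floor((5 + 4)/3) = 3.
  m_4 = 3*3 - 4 = 5, d_4 = (28 - 5^2)/3 = 3/3 = 1, a_4 = floor((5 + 5)/1) = 10.
  m_5 = 1*10 - 5 = 5, d_5 = (28 - 5^2)/1 = 3/1 = 3: (m_5, d_5) = (m_1, d_1) = (5, 3), so from here the quotients repeat a_1, ..., a_4; the period length is 4.
Hence the expansion of sqrt(28) is a_0 = 5 followed by the repeating block 3, 2, 3, 10 (period 4).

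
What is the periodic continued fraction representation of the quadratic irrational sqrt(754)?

Write x_i = (sqrt(754) + m_i)/d_i with (m_0, d_0) = (0, 1). a_0 = floor(sqrt(754)) = 27, since 27^2 = 729 <= 754 < 784 = 28^2.
Iterate m_{i+1} = d_i*a_i - m_i, d_{i+1} = (754 - m_{i+1}^2)/d_i, a_{i+1} = floor((a_0 + m_{i+1})/d_{i+1}):
  m_1 = 1*27 - 0 = 27, d_1 = (754 - 27^2)/1 = 25/1 = 25, a_1 = floor((27 + 27)/25) = 2.
  m_2 = 25*2 - 27 = 23, d_2 = (754 - 23^2)/25 = 225/25 = 9, a_2 = floor((27 + 23)/9) = 5.
  m_3 = 9*5 - 23 = 22, d_3 = (754 - 22^2)/9 = 270/9 = 30, a_3 = floor((27 + 22)/30) = 1.
  m_4 = 30*1 - 22 = 8, d_4 = (754 - 8^2)/30 = 690/30 = 23, a_4 = floor((27 + 8)/23) = 1.
  m_5 = 23*1 - 8 = 15, d_5 = (754 - 15^2)/23 = 529/23 = 23, a_5 = floor((27 + 15)/23) = 1.
  m_6 = 23*1 - 15 = 8, d_6 = (754 - 8^2)/23 = 690/23 = 30, a_6 = floor((27 + 8)/30) = 1.
  m_7 = 30*1 - 8 = 22, d_7 = (754 - 22^2)/30 = 270/30 = 9, a_7 = floor((27 + 22)/9) = 5.
  m_8 = 9*5 - 22 = 23, d_8 = (754 - 23^2)/9 = 225/9 = 25, a_8 = floor((27 + 23)/25) = 2.
  m_9 = 25*2 - 23 = 27, d_9 = (754 - 27^2)/25 = 25/25 = 1, a_9 = floor((27 + 27)/1) = 54.
  m_10 = 1*54 - 27 = 27, d_10 = (754 - 27^2)/1 = 25/1 = 25: (m_10, d_10) = (m_1, d_1) = (27, 25), so from here the quotients repeat a_1, ..., a_9; the period length is 9.
Hence the expansion of sqrt(754) is a_0 = 27 followed by the repeating block 2, 5, 1, 1, 1, 1, 5, 2, 54 (period 9).

[27; (2, 5, 1, 1, 1, 1, 5, 2, 54)]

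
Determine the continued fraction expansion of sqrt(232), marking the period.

Write x_i = (sqrt(232) + m_i)/d_i with (m_0, d_0) = (0, 1). a_0 = floor(sqrt(232)) = 15, since 15^2 = 225 <= 232 < 256 = 16^2.
Iterate m_{i+1} = d_i*a_i - m_i, d_{i+1} = (232 - m_{i+1}^2)/d_i, a_{i+1} = floor((a_0 + m_{i+1})/d_{i+1}):
  m_1 = 1*15 - 0 = 15, d_1 = (232 - 15^2)/1 = 7/1 = 7, a_1 = floor((15 + 15)/7) = 4.
  m_2 = 7*4 - 15 = 13, d_2 = (232 - 13^2)/7 = 63/7 = 9, a_2 = floor((15 + 13)/9) = 3.
  m_3 = 9*3 - 13 = 14, d_3 = (232 - 14^2)/9 = 36/9 = 4, a_3 = floor((15 + 14)/4) = 7.
  m_4 = 4*7 - 14 = 14, d_4 = (232 - 14^2)/4 = 36/4 = 9, a_4 = floor((15 + 14)/9) = 3.
  m_5 = 9*3 - 14 = 13, d_5 = (232 - 13^2)/9 = 63/9 = 7, a_5 = floor((15 + 13)/7) = 4.
  m_6 = 7*4 - 13 = 15, d_6 = (232 - 15^2)/7 = 7/7 = 1, a_6 = floor((15 + 15)/1) = 30.
  m_7 = 1*30 - 15 = 15, d_7 = (232 - 15^2)/1 = 7/1 = 7: (m_7, d_7) = (m_1, d_1) = (15, 7), so from here the quotients repeat a_1, ..., a_6; the period length is 6.
Hence the expansion of sqrt(232) is a_0 = 15 followed by the repeating block 4, 3, 7, 3, 4, 30 (period 6).

[15; (4, 3, 7, 3, 4, 30)]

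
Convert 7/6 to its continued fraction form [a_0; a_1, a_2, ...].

[1; 6]

Run the Euclidean algorithm on 7 and 6; the successive quotients are the partial quotients a_0, a_1, ... (each step inverts the fractional part left over by the previous one):
  7 = 1*6 + 1, so a_0 = 1.
  6 = 6*1 + 0, so a_1 = 6.
The remainder reaches 0 after 2 divisions, so the expansion has 2 partial quotients, read off in order.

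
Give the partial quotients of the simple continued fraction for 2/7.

Run the Euclidean algorithm on 2 and 7; the successive quotients are the partial quotients a_0, a_1, ... (each step inverts the fractional part left over by the previous one):
  2 = 0*7 + 2, so a_0 = 0.
  7 = 3*2 + 1, so a_1 = 3.
  2 = 2*1 + 0, so a_2 = 2.
The remainder reaches 0 after 3 divisions, so the expansion has 3 partial quotients, read off in order.

[0; 3, 2]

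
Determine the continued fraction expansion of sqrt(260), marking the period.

Write x_i = (sqrt(260) + m_i)/d_i with (m_0, d_0) = (0, 1). a_0 = floor(sqrt(260)) = 16, since 16^2 = 256 <= 260 < 289 = 17^2.
Iterate m_{i+1} = d_i*a_i - m_i, d_{i+1} = (260 - m_{i+1}^2)/d_i, a_{i+1} = floor((a_0 + m_{i+1})/d_{i+1}):
  m_1 = 1*16 - 0 = 16, d_1 = (260 - 16^2)/1 = 4/1 = 4, a_1 = floor((16 + 16)/4) = 8.
  m_2 = 4*8 - 16 = 16, d_2 = (260 - 16^2)/4 = 4/4 = 1, a_2 = floor((16 + 16)/1) = 32.
  m_3 = 1*32 - 16 = 16, d_3 = (260 - 16^2)/1 = 4/1 = 4: (m_3, d_3) = (m_1, d_1) = (16, 4), so from here the quotients repeat a_1, a_2; the period length is 2.
Hence the expansion of sqrt(260) is a_0 = 16 followed by the repeating block 8, 32 (period 2).

[16; (8, 32)]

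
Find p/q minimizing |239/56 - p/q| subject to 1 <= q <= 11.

Expand x = 239/56 as a continued fraction with the Euclidean algorithm:
  239 = 4*56 + 15, so a_0 = 4.
  56 = 3*15 + 11, so a_1 = 3.
  15 = 1*11 + 4, so a_2 = 1.
  11 = 2*4 + 3, so a_3 = 2.
  4 = 1*3 + 1, so a_4 = 1.
  3 = 3*1 + 0, so a_5 = 3.
so x = [4; 3, 1, 2, 1, 3].
Convergents (p_i = a_i*p_{i-1} + p_{i-2}, q_i = a_i*q_{i-1} + q_{i-2} with p_{-2}=0, p_{-1}=1, q_{-2}=1, q_{-1}=0), until the denominator exceeds 11:
  i=0: a_0=4, p_0 = 4*1 + 0 = 4, q_0 = 4*0 + 1 = 1.
  i=1: a_1=3, p_1 = 3*4 + 1 = 13, q_1 = 3*1 + 0 = 3.
  i=2: a_2=1, p_2 = 1*13 + 4 = 17, q_2 = 1*3 + 1 = 4.
  i=3: a_3=2, p_3 = 2*17 + 13 = 47, q_3 = 2*4 + 3 = 11.
  i=4: a_4=1, p_4 = 1*47 + 17 = 64, q_4 = 1*11 + 4 = 15.
q_4 = 15 > 11, so the last convergent with denominator <= 11 is p_3/q_3 = 47/11.
The closest fraction with denominator <= 11 is either p_3/q_3 or the intermediate fraction (k*p_3 + p_2)/(k*q_3 + q_2) with the largest k >= 1 whose denominator stays <= 11; these approach x as k grows, and every other convergent or intermediate fraction in range is farther away.
Largest k: floor((11 - q_2)/q_3) = floor((11 - 4)/11) = 0.
Since k = 0, no intermediate fraction beyond p_3/q_3 has denominator <= 11, so the convergent 47/11 is the closest (its error is |239*11 - 47*56|/(56*11) = 3/616).

47/11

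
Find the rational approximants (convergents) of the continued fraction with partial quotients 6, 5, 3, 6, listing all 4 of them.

Using the convergent recurrence p_i = a_i*p_{i-1} + p_{i-2}, q_i = a_i*q_{i-1} + q_{i-2} with p_{-2}=0, p_{-1}=1, q_{-2}=1, q_{-1}=0:
  i=0: a_0=6, p_0 = 6*1 + 0 = 6, q_0 = 6*0 + 1 = 1.
  i=1: a_1=5, p_1 = 5*6 + 1 = 31, q_1 = 5*1 + 0 = 5.
  i=2: a_2=3, p_2 = 3*31 + 6 = 99, q_2 = 3*5 + 1 = 16.
  i=3: a_3=6, p_3 = 6*99 + 31 = 625, q_3 = 6*16 + 5 = 101.

6/1, 31/5, 99/16, 625/101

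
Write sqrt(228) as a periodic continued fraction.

[15; (10, 30)]

Write x_i = (sqrt(228) + m_i)/d_i with (m_0, d_0) = (0, 1). a_0 = floor(sqrt(228)) = 15, since 15^2 = 225 <= 228 < 256 = 16^2.
Iterate m_{i+1} = d_i*a_i - m_i, d_{i+1} = (228 - m_{i+1}^2)/d_i, a_{i+1} = floor((a_0 + m_{i+1})/d_{i+1}):
  m_1 = 1*15 - 0 = 15, d_1 = (228 - 15^2)/1 = 3/1 = 3, a_1 = floor((15 + 15)/3) = 10.
  m_2 = 3*10 - 15 = 15, d_2 = (228 - 15^2)/3 = 3/3 = 1, a_2 = floor((15 + 15)/1) = 30.
  m_3 = 1*30 - 15 = 15, d_3 = (228 - 15^2)/1 = 3/1 = 3: (m_3, d_3) = (m_1, d_1) = (15, 3), so from here the quotients repeat a_1, a_2; the period length is 2.
Hence the expansion of sqrt(228) is a_0 = 15 followed by the repeating block 10, 30 (period 2).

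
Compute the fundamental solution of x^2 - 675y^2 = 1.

(x, y) = (26, 1)

First expand sqrt(675) as a continued fraction. With x_i = (sqrt(675) + m_i)/d_i and (m_0, d_0) = (0, 1): a_0 = floor(sqrt(675)) = 25, since 25^2 = 625 <= 675 < 676 = 26^2.
Iterate m_{i+1} = d_i*a_i - m_i, d_{i+1} = (675 - m_{i+1}^2)/d_i, a_{i+1} = floor((a_0 + m_{i+1})/d_{i+1}):
  m_1 = 1*25 - 0 = 25, d_1 = (675 - 25^2)/1 = 50/1 = 50, a_1 = floor((25 + 25)/50) = 1.
  m_2 = 50*1 - 25 = 25, d_2 = (675 - 25^2)/50 = 50/50 = 1, a_2 = floor((25 + 25)/1) = 50.
  m_3 = 1*50 - 25 = 25, d_3 = (675 - 25^2)/1 = 50/1 = 50: (m_3, d_3) = (m_1, d_1) = (25, 50), so from here the quotients repeat a_1, a_2; the period length is 2.
So sqrt(675) = [25; (1, 50)] with period length k = 2.
k is even, so the fundamental solution of x^2 - 675y^2 = 1 is (p_{k-1}, q_{k-1}) = (p_1, q_1); compute convergents through index 1.
Convergents (p_i = a_i*p_{i-1} + p_{i-2}, q_i = a_i*q_{i-1} + q_{i-2} with p_{-2}=0, p_{-1}=1, q_{-2}=1, q_{-1}=0):
  i=0: a_0=25, p_0 = 25*1 + 0 = 25, q_0 = 25*0 + 1 = 1.
  i=1: a_1=1, p_1 = 1*25 + 1 = 26, q_1 = 1*1 + 0 = 1.
Check: 26^2 - 675*1^2 = 676 - 675 = 1, so (x, y) = (26, 1) solves the equation, and by the theorem it is the least positive solution.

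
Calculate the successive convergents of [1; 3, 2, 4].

1/1, 4/3, 9/7, 40/31

Using the convergent recurrence p_i = a_i*p_{i-1} + p_{i-2}, q_i = a_i*q_{i-1} + q_{i-2} with p_{-2}=0, p_{-1}=1, q_{-2}=1, q_{-1}=0:
  i=0: a_0=1, p_0 = 1*1 + 0 = 1, q_0 = 1*0 + 1 = 1.
  i=1: a_1=3, p_1 = 3*1 + 1 = 4, q_1 = 3*1 + 0 = 3.
  i=2: a_2=2, p_2 = 2*4 + 1 = 9, q_2 = 2*3 + 1 = 7.
  i=3: a_3=4, p_3 = 4*9 + 4 = 40, q_3 = 4*7 + 3 = 31.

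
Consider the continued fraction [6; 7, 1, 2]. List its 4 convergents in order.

Using the convergent recurrence p_i = a_i*p_{i-1} + p_{i-2}, q_i = a_i*q_{i-1} + q_{i-2} with p_{-2}=0, p_{-1}=1, q_{-2}=1, q_{-1}=0:
  i=0: a_0=6, p_0 = 6*1 + 0 = 6, q_0 = 6*0 + 1 = 1.
  i=1: a_1=7, p_1 = 7*6 + 1 = 43, q_1 = 7*1 + 0 = 7.
  i=2: a_2=1, p_2 = 1*43 + 6 = 49, q_2 = 1*7 + 1 = 8.
  i=3: a_3=2, p_3 = 2*49 + 43 = 141, q_3 = 2*8 + 7 = 23.

6/1, 43/7, 49/8, 141/23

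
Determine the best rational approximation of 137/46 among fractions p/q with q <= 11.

Expand x = 137/46 as a continued fraction with the Euclidean algorithm:
  137 = 2*46 + 45, so a_0 = 2.
  46 = 1*45 + 1, so a_1 = 1.
  45 = 45*1 + 0, so a_2 = 45.
so x = [2; 1, 45].
Convergents (p_i = a_i*p_{i-1} + p_{i-2}, q_i = a_i*q_{i-1} + q_{i-2} with p_{-2}=0, p_{-1}=1, q_{-2}=1, q_{-1}=0), until the denominator exceeds 11:
  i=0: a_0=2, p_0 = 2*1 + 0 = 2, q_0 = 2*0 + 1 = 1.
  i=1: a_1=1, p_1 = 1*2 + 1 = 3, q_1 = 1*1 + 0 = 1.
  i=2: a_2=45, p_2 = 45*3 + 2 = 137, q_2 = 45*1 + 1 = 46.
q_2 = 46 > 11, so the last convergent with denominator <= 11 is p_1/q_1 = 3/1.
The closest fraction with denominator <= 11 is either p_1/q_1 or the intermediate fraction (k*p_1 + p_0)/(k*q_1 + q_0) with the largest k >= 1 whose denominator stays <= 11; these approach x as k grows, and every other convergent or intermediate fraction in range is farther away.
Largest k: floor((11 - q_0)/q_1) = floor((11 - 1)/1) = 10.
That gives (10*3 + 2)/(10*1 + 1) = 32/11.
Compare the errors: |x - 3/1| = |137*1 - 3*46|/(46*1) = 1/46, and |x - 32/11| = |137*11 - 32*46|/(46*11) = 35/506.
Cross-multiplying, 1*506 = 506 < 1610 = 35*46, so 1/46 is smaller: the convergent 3/1 is closer to x than 32/11.

3/1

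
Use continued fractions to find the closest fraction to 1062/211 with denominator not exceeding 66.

151/30

Expand x = 1062/211 as a continued fraction with the Euclidean algorithm:
  1062 = 5*211 + 7, so a_0 = 5.
  211 = 30*7 + 1, so a_1 = 30.
  7 = 7*1 + 0, so a_2 = 7.
so x = [5; 30, 7].
Convergents (p_i = a_i*p_{i-1} + p_{i-2}, q_i = a_i*q_{i-1} + q_{i-2} with p_{-2}=0, p_{-1}=1, q_{-2}=1, q_{-1}=0), until the denominator exceeds 66:
  i=0: a_0=5, p_0 = 5*1 + 0 = 5, q_0 = 5*0 + 1 = 1.
  i=1: a_1=30, p_1 = 30*5 + 1 = 151, q_1 = 30*1 + 0 = 30.
  i=2: a_2=7, p_2 = 7*151 + 5 = 1062, q_2 = 7*30 + 1 = 211.
q_2 = 211 > 66, so the last convergent with denominator <= 66 is p_1/q_1 = 151/30.
The closest fraction with denominator <= 66 is either p_1/q_1 or the intermediate fraction (k*p_1 + p_0)/(k*q_1 + q_0) with the largest k >= 1 whose denominator stays <= 66; these approach x as k grows, and every other convergent or intermediate fraction in range is farther away.
Largest k: floor((66 - q_0)/q_1) = floor((66 - 1)/30) = 2.
That gives (2*151 + 5)/(2*30 + 1) = 307/61.
Compare the errors: |x - 151/30| = |1062*30 - 151*211|/(211*30) = 1/6330, and |x - 307/61| = |1062*61 - 307*211|/(211*61) = 5/12871.
Cross-multiplying, 1*12871 = 12871 < 31650 = 5*6330, so 1/6330 is smaller: the convergent 151/30 is closer to x than 307/61.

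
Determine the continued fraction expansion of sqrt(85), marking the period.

[9; (4, 1, 1, 4, 18)]

Write x_i = (sqrt(85) + m_i)/d_i with (m_0, d_0) = (0, 1). a_0 = floor(sqrt(85)) = 9, since 9^2 = 81 <= 85 < 100 = 10^2.
Iterate m_{i+1} = d_i*a_i - m_i, d_{i+1} = (85 - m_{i+1}^2)/d_i, a_{i+1} = floor((a_0 + m_{i+1})/d_{i+1}):
  m_1 = 1*9 - 0 = 9, d_1 = (85 - 9^2)/1 = 4/1 = 4, a_1 = floor((9 + 9)/4) = 4.
  m_2 = 4*4 - 9 = 7, d_2 = (85 - 7^2)/4 = 36/4 = 9, a_2 = floor((9 + 7)/9) = 1.
  m_3 = 9*1 - 7 = 2, d_3 = (85 - 2^2)/9 = 81/9 = 9, a_3 = floor((9 + 2)/9) = 1.
  m_4 = 9*1 - 2 = 7, d_4 = (85 - 7^2)/9 = 36/9 = 4, a_4 = floor((9 + 7)/4) = 4.
  m_5 = 4*4 - 7 = 9, d_5 = (85 - 9^2)/4 = 4/4 = 1, a_5 = floor((9 + 9)/1) = 18.
  m_6 = 1*18 - 9 = 9, d_6 = (85 - 9^2)/1 = 4/1 = 4: (m_6, d_6) = (m_1, d_1) = (9, 4), so from here the quotients repeat a_1, ..., a_5; the period length is 5.
Hence the expansion of sqrt(85) is a_0 = 9 followed by the repeating block 4, 1, 1, 4, 18 (period 5).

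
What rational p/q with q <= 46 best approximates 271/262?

Expand x = 271/262 as a continued fraction with the Euclidean algorithm:
  271 = 1*262 + 9, so a_0 = 1.
  262 = 29*9 + 1, so a_1 = 29.
  9 = 9*1 + 0, so a_2 = 9.
so x = [1; 29, 9].
Convergents (p_i = a_i*p_{i-1} + p_{i-2}, q_i = a_i*q_{i-1} + q_{i-2} with p_{-2}=0, p_{-1}=1, q_{-2}=1, q_{-1}=0), until the denominator exceeds 46:
  i=0: a_0=1, p_0 = 1*1 + 0 = 1, q_0 = 1*0 + 1 = 1.
  i=1: a_1=29, p_1 = 29*1 + 1 = 30, q_1 = 29*1 + 0 = 29.
  i=2: a_2=9, p_2 = 9*30 + 1 = 271, q_2 = 9*29 + 1 = 262.
q_2 = 262 > 46, so the last convergent with denominator <= 46 is p_1/q_1 = 30/29.
The closest fraction with denominator <= 46 is either p_1/q_1 or the intermediate fraction (k*p_1 + p_0)/(k*q_1 + q_0) with the largest k >= 1 whose denominator stays <= 46; these approach x as k grows, and every other convergent or intermediate fraction in range is farther away.
Largest k: floor((46 - q_0)/q_1) = floor((46 - 1)/29) = 1.
That gives (1*30 + 1)/(1*29 + 1) = 31/30.
Compare the errors: |x - 30/29| = |271*29 - 30*262|/(262*29) = 1/7598, and |x - 31/30| = |271*30 - 31*262|/(262*30) = 8/7860.
Cross-multiplying, 1*7860 = 7860 < 60784 = 8*7598, so 1/7598 is smaller: the convergent 30/29 is closer to x than 31/30.

30/29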